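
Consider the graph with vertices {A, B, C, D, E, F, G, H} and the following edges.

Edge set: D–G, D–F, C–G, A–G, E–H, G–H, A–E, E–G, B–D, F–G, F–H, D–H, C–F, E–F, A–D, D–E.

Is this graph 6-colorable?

The chromatic number is 5. D, E, F, G, H are mutually adjacent (a clique of size 5), so at least 5 colors are needed.
5 colors suffice: color red → {B, G}; color blue → {C, D}; color green → {A, F}; color yellow → {E}; color purple → {H}.
Since 6 ≥ 5, a proper 6-coloring certainly exists.

Yes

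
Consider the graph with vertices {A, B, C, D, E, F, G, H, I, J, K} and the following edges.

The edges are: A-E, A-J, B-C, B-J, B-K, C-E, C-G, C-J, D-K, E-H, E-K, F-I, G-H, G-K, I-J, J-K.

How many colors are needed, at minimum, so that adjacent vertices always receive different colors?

3

B, J, K are pairwise adjacent, so at least 3 colors are needed.
3 colors suffice: color 1 → {A, C, H, I, K}; color 2 → {D, E, F, G, J}; color 3 → {B}. Each edge has distinct colors on its endpoints.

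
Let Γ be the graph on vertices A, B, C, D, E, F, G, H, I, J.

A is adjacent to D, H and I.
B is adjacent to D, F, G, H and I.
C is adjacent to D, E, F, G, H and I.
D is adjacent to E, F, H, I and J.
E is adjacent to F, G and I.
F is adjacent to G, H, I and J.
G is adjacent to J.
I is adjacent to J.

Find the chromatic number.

C, D, E, F, I are mutually adjacent (a clique of size 5), so at least 5 colors are needed.
5 colors suffice: color red → {D, G}; color blue → {A, F}; color green → {H, I}; color yellow → {B, C, J}; color purple → {E}. No two adjacent vertices share a color.

5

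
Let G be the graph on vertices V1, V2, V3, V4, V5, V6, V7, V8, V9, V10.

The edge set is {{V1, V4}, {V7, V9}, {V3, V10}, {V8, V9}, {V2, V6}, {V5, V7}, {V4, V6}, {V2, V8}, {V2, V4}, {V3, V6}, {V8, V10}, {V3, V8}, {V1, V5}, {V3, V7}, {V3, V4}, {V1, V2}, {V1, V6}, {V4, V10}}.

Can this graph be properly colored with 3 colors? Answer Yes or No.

V1, V2, V4, V6 are mutually adjacent (a clique of size 4), so at least 4 colors are needed.
So 3 colors are not enough.

No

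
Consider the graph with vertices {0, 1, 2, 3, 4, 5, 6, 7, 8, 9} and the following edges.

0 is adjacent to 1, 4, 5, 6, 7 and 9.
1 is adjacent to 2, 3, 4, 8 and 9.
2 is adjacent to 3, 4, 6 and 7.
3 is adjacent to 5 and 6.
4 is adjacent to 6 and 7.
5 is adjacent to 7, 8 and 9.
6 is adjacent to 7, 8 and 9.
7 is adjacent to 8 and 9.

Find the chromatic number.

4

0, 6, 7, 9 are pairwise adjacent (a clique of size 4), so at least 4 colors are needed.
A valid assignment using 4 colors: 0=c, 1=a, 2=c, 3=b, 4=d, 5=a, 6=a, 7=b, 8=c, 9=d. No two adjacent vertices share a color.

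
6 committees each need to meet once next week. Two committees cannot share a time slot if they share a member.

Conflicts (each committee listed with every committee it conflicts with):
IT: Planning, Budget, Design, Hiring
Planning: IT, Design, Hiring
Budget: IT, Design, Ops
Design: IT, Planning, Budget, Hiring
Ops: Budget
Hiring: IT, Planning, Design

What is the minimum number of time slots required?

IT, Planning, Design, Hiring all conflict with each other, so at least 4 time slots are needed.
Using 4 time slots: IT=2, Planning=4, Budget=3, Design=1, Ops=1, Hiring=3. Every pair that conflicts lands in different time slots.

4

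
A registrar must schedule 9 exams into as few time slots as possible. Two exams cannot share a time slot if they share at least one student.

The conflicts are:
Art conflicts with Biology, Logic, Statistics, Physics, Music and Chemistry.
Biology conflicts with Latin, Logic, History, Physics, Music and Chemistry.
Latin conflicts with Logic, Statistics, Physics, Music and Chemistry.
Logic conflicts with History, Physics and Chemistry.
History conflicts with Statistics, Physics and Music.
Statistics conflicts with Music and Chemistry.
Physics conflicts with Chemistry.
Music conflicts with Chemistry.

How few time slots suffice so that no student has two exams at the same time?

5

Art, Biology, Logic, Physics, Chemistry pairwise conflict, so at least 5 time slots are needed.
5 time slots suffice: time slot 1 → {Biology, Statistics}; time slot 2 → {History, Chemistry}; time slot 3 → {Art, Latin}; time slot 4 → {Logic, Music}; time slot 5 → {Physics}. No two conflicting exams share a time slot.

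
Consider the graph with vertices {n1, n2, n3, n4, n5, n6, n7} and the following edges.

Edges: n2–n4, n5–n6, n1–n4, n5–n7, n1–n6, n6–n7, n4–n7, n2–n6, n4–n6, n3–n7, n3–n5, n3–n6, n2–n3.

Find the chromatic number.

n3, n5, n6, n7 are mutually adjacent (a clique of size 4), so at least 4 colors are needed.
4 colors suffice: color 1 → {n6}; color 2 → {n3, n4}; color 3 → {n1, n2, n7}; color 4 → {n5}. Each edge has distinct colors on its endpoints.

4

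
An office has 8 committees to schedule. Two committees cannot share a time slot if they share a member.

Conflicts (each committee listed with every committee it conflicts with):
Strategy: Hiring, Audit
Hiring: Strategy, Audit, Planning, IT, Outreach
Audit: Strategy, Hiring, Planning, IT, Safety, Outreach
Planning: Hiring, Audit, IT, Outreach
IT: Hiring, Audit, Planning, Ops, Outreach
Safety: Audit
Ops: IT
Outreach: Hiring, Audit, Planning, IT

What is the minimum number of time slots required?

Hiring, Audit, Planning, IT, Outreach are mutually in conflict, so at least 5 time slots are needed.
Using 5 time slots: Strategy=3, Hiring=2, Audit=1, Planning=4, IT=3, Safety=2, Ops=1, Outreach=5. Every pair that conflicts lands in different time slots.

5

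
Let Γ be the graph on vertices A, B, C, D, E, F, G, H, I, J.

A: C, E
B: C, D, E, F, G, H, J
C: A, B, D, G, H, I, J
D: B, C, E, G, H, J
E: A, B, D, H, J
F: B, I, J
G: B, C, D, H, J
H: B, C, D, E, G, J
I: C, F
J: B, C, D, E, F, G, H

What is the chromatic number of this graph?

B, C, D, G, H, J form a clique, so at least 6 colors are needed.
One proper 6-coloring: A=1, B=1, C=2, D=4, E=2, F=2, G=6, H=5, I=1, J=3. Every edge joins two different colors.

6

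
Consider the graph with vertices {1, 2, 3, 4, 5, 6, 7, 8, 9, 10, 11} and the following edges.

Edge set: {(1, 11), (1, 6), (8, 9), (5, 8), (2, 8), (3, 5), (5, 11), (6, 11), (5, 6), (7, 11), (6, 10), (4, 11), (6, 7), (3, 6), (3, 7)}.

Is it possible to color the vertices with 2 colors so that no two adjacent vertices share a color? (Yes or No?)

3, 5, 6 form a triangle, so at least 3 colors are needed.
So 2 colors are not enough.

No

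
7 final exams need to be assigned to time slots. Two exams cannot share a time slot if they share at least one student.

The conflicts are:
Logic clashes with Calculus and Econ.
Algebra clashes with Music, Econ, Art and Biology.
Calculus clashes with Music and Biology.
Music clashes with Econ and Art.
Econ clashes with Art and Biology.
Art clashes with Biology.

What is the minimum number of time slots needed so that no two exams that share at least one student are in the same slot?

4

Algebra, Econ, Art, Biology are mutually in conflict, so at least 4 time slots are needed.
A valid assignment using 4 time slots: Logic=2, Algebra=4, Calculus=1, Music=2, Econ=1, Art=3, Biology=2. Every pair that conflicts lands in different time slots.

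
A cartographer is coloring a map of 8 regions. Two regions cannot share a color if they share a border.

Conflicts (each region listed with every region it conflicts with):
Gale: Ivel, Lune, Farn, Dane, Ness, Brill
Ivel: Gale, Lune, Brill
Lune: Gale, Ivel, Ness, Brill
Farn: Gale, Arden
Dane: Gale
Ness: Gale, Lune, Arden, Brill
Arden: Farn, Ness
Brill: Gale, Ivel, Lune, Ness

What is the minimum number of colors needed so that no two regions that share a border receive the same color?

Gale, Lune, Ness, Brill are mutually in conflict, so at least 4 colors are needed.
A valid assignment using 4 colors: Gale=1, Ivel=4, Lune=2, Farn=2, Dane=2, Ness=4, Arden=1, Brill=3. Every pair that conflicts lands in different colors.

4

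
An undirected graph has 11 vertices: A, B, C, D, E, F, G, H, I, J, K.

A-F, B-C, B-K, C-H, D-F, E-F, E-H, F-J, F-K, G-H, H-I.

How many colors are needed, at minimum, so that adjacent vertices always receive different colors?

2

B and K are adjacent, so at least 2 colors are needed.
2 colors suffice: A=blue, B=red, C=blue, D=blue, E=blue, F=red, G=blue, H=red, I=blue, J=blue, K=blue. Every edge joins two different colors.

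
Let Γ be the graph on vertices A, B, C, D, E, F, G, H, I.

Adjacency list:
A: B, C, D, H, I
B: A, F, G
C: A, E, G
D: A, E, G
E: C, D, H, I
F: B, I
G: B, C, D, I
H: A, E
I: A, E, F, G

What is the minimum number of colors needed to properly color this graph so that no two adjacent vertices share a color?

2

A and C are adjacent, so at least 2 colors are needed.
2 colors suffice: A=1, B=2, C=2, D=2, E=1, F=1, G=1, H=2, I=2. Each edge has distinct colors on its endpoints.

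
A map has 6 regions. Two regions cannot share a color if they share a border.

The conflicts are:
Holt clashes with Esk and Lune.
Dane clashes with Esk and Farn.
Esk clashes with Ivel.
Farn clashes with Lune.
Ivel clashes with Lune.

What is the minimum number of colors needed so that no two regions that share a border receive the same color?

3

The cycle Lune-Holt-Esk-Dane-Farn-Lune has odd length 5, so it cannot be 2-colored; at least 3 colors are needed.
3 colors suffice: color 1 → {Esk, Lune}; color 2 → {Holt, Farn, Ivel}; color 3 → {Dane}. Every pair that conflicts lands in different colors.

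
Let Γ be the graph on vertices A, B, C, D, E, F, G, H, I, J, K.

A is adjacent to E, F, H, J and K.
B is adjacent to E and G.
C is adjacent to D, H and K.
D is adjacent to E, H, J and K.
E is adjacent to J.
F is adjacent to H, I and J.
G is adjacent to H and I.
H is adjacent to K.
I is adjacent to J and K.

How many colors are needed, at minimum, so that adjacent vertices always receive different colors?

C, D, H, K form a clique, so at least 4 colors are needed.
One proper 4-coloring: A=2, B=1, C=4, D=2, E=3, F=3, G=3, H=1, I=2, J=1, K=3. Each edge has distinct colors on its endpoints.

4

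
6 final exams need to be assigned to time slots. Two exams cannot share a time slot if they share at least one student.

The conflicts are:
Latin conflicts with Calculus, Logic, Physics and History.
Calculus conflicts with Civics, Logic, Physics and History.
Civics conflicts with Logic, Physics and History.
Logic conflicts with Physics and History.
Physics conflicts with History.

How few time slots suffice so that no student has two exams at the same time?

5

Calculus, Civics, Logic, Physics, History are mutually in conflict, so at least 5 time slots are needed.
5 time slots suffice: time slot 1 → {History}; time slot 2 → {Calculus}; time slot 3 → {Physics}; time slot 4 → {Logic}; time slot 5 → {Latin, Civics}. Each listed conflict is separated.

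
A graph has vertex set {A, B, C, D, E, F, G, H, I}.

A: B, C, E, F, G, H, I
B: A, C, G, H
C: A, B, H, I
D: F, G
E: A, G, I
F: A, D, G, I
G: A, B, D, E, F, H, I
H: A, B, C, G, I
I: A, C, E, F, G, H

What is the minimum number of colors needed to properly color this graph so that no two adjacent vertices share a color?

A, B, C, H are mutually adjacent (a clique of size 4), so at least 4 colors are needed.
One proper 4-coloring: A=1, B=3, C=2, D=1, E=4, F=4, G=2, H=4, I=3. No two adjacent vertices share a color.

4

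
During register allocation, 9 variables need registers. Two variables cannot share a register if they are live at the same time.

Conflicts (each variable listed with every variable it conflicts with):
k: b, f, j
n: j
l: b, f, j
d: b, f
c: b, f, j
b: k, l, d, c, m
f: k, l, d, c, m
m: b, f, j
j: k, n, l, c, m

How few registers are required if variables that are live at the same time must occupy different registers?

2

l and j conflict, so at least 2 registers are needed.
2 registers suffice: register 1 → {b, f, j}; register 2 → {k, n, l, d, c, m}. Every pair that conflicts lands in different registers.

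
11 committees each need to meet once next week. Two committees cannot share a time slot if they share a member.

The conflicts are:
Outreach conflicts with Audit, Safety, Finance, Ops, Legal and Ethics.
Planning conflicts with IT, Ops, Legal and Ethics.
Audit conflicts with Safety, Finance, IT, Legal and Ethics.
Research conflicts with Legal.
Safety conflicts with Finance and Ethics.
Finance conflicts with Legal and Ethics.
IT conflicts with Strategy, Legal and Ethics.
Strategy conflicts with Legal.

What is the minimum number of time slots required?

Outreach, Audit, Safety, Finance, Ethics are mutually in conflict, so at least 5 time slots are needed.
5 time slots suffice: Outreach=2, Planning=3, Audit=3, Research=2, Safety=5, Finance=4, IT=2, Ops=1, Strategy=3, Legal=1, Ethics=1. Each listed conflict is separated.

5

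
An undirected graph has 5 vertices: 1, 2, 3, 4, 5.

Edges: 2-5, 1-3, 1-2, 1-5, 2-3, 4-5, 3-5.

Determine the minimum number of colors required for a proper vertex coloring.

1, 2, 3, 5 are pairwise adjacent (a clique of size 4), so at least 4 colors are needed.
4 colors suffice: color red → {5}; color blue → {3, 4}; color green → {2}; color yellow → {1}. No two adjacent vertices share a color.

4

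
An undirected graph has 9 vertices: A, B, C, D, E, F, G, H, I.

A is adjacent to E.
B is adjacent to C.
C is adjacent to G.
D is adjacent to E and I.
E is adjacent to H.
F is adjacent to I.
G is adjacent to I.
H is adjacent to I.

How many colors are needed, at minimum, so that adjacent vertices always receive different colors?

2

D and E are adjacent, so at least 2 colors are needed.
2 colors suffice: color red → {C, E, I}; color blue → {A, B, D, F, G, H}. Each edge has distinct colors on its endpoints.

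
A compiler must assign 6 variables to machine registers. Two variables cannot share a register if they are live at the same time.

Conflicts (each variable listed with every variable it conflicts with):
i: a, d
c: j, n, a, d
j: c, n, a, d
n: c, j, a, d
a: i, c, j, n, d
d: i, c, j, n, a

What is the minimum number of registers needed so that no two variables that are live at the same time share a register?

5

c, j, n, a, d pairwise conflict, so at least 5 registers are needed.
5 registers suffice: i=3, c=4, j=5, n=3, a=1, d=2. No two conflicting variables share a register.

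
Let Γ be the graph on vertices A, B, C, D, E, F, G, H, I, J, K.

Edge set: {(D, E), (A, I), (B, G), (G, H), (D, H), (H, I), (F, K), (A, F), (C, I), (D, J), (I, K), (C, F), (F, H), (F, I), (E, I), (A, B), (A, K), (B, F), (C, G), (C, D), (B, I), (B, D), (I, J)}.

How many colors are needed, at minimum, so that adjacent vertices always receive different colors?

4

A, F, I, K are pairwise adjacent (a clique of size 4), so at least 4 colors are needed.
4 colors suffice: color 1 → {D, G, I}; color 2 → {E, F, J}; color 3 → {B, C, H, K}; color 4 → {A}. Every edge joins two different colors.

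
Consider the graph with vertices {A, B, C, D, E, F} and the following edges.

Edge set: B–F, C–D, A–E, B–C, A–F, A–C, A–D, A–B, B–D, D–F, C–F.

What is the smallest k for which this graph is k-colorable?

5

A, B, C, D, F are mutually adjacent (a clique of size 5), so at least 5 colors are needed.
A valid assignment using 5 colors: A=1, B=5, C=2, D=4, E=2, F=3. Every edge joins two different colors.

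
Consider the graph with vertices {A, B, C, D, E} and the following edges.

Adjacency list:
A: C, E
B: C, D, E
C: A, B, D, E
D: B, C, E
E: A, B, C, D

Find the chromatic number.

4

B, C, D, E form a clique, so at least 4 colors are needed.
A valid assignment using 4 colors: A=3, B=3, C=2, D=4, E=1. No two adjacent vertices share a color.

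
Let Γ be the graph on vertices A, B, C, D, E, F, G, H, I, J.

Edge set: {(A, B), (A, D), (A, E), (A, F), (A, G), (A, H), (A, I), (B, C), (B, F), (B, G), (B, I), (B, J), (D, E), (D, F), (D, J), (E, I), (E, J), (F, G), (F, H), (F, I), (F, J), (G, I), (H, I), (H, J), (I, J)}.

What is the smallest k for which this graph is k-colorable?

5

A, B, F, G, I are mutually adjacent (a clique of size 5), so at least 5 colors are needed.
5 colors suffice: color red → {C, D, I}; color blue → {A, J}; color green → {E, F}; color yellow → {B, H}; color purple → {G}. Every edge joins two different colors.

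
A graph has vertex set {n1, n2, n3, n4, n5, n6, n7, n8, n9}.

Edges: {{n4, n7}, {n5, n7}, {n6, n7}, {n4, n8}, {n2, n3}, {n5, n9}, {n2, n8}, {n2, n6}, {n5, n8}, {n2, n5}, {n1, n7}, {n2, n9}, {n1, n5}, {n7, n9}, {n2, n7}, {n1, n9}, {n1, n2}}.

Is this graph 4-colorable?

No

n1, n2, n5, n7, n9 are mutually adjacent (a clique of size 5), so at least 5 colors are needed.
So 4 colors are not enough.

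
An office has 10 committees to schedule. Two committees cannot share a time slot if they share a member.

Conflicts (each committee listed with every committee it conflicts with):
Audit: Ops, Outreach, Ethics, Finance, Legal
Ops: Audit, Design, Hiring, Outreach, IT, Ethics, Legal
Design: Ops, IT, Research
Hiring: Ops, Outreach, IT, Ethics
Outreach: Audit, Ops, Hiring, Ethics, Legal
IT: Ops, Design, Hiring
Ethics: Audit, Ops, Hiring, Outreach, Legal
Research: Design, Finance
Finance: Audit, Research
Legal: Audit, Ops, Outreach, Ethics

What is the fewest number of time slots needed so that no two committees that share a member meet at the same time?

Audit, Ops, Outreach, Ethics, Legal pairwise conflict, so at least 5 time slots are needed.
5 time slots suffice: Audit=3, Ops=1, Design=3, Hiring=3, Outreach=2, IT=2, Ethics=4, Research=2, Finance=1, Legal=5. Each listed conflict is separated.

5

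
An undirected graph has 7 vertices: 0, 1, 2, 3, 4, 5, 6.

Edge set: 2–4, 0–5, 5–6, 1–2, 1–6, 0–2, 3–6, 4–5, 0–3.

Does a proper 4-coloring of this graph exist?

Yes

The chromatic number is 3. The cycle 6-5-0-2-1-6 has odd length 5, so it cannot be 2-colored; at least 3 colors are needed.
3 colors suffice: color red → {0, 4, 6}; color blue → {2, 3, 5}; color green → {1}.
Since 4 ≥ 3, a proper 4-coloring certainly exists.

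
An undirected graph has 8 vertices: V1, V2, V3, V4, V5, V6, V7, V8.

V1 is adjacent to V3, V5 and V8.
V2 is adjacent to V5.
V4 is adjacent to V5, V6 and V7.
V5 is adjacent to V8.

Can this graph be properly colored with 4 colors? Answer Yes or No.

Yes

The chromatic number is 3. V1, V5, V8 form a triangle, so at least 3 colors are needed.
One proper 3-coloring: V1=2, V2=2, V3=1, V4=2, V5=1, V6=1, V7=1, V8=3.
Since 4 ≥ 3, a proper 4-coloring certainly exists.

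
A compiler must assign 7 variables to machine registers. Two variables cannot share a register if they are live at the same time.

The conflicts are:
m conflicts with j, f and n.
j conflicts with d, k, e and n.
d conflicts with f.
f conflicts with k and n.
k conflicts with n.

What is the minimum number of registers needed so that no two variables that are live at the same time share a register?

m, j, n are mutually in conflict, so at least 3 registers are needed.
3 registers suffice: m=3, j=1, d=2, f=1, k=3, e=2, n=2. No two conflicting variables share a register.

3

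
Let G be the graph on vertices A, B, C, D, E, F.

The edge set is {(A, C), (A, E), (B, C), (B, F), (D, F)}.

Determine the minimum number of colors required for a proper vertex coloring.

D and F are adjacent, so at least 2 colors are needed.
One proper 2-coloring: A=2, B=2, C=1, D=2, E=1, F=1. Each edge has distinct colors on its endpoints.

2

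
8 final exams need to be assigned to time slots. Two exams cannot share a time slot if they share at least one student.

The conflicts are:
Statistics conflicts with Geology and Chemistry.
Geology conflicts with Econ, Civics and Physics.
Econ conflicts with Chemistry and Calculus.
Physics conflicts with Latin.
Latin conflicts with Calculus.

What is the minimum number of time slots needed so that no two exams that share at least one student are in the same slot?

3

The cycle Econ-Calculus-Latin-Physics-Geology-Econ has odd length 5, so it cannot be 2-colored; at least 3 time slots are needed.
3 time slots suffice: Statistics=2, Geology=1, Econ=2, Chemistry=1, Civics=2, Physics=2, Latin=1, Calculus=3. Each listed conflict is separated.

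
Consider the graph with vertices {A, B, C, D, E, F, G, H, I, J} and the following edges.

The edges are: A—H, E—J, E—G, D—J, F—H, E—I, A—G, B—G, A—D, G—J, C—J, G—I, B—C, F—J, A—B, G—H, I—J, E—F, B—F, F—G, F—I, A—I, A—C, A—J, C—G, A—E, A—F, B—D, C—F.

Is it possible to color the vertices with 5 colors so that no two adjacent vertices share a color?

A, E, F, G, I, J are mutually adjacent (a clique of size 6), so at least 6 colors are needed.
So 5 colors are not enough.

No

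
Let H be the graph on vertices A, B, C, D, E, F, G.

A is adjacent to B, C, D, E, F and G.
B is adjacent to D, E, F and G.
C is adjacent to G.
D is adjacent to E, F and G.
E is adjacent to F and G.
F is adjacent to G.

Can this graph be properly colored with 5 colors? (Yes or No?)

No

A, B, D, E, F, G are pairwise adjacent (a clique of size 6), so at least 6 colors are needed.
So 5 colors are not enough.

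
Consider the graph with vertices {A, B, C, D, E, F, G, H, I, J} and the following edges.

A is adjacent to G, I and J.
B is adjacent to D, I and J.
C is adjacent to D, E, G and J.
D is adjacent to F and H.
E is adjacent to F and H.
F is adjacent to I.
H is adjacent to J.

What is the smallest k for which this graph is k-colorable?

D and H are adjacent, so at least 2 colors are needed.
2 colors suffice: color 1 → {D, E, G, I, J}; color 2 → {A, B, C, F, H}. Each edge has distinct colors on its endpoints.

2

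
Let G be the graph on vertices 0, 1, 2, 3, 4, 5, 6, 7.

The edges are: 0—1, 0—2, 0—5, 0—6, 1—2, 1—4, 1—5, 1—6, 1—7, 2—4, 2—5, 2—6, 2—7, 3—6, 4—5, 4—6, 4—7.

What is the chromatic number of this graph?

4

0, 1, 2, 5 form a clique, so at least 4 colors are needed.
4 colors suffice: 0=green, 1=blue, 2=red, 3=red, 4=green, 5=yellow, 6=yellow, 7=yellow. Each edge has distinct colors on its endpoints.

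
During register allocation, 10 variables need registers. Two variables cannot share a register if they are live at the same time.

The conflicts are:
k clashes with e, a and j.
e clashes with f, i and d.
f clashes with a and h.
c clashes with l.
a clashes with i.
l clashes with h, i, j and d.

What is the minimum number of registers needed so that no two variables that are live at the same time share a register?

3

The cycle a-i-l-h-f-a has odd length 5, so it cannot be 2-colored; at least 3 registers are needed.
3 registers suffice: register 1 → {e, a, l}; register 2 → {k, f, c, i, d}; register 3 → {h, j}. Each listed conflict is separated.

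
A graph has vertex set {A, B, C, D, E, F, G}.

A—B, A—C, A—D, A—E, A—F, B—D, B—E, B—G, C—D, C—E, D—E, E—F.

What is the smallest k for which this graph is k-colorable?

A, B, D, E are pairwise adjacent (a clique of size 4), so at least 4 colors are needed.
A valid assignment using 4 colors: A=blue, B=green, C=green, D=yellow, E=red, F=green, G=red. Each edge has distinct colors on its endpoints.

4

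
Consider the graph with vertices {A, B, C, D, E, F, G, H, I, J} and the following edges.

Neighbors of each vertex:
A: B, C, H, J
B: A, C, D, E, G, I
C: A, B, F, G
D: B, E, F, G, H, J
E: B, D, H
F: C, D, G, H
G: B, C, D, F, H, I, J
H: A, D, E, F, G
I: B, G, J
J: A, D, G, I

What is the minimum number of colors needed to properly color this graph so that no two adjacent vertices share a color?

D, F, G, H are pairwise adjacent (a clique of size 4), so at least 4 colors are needed.
4 colors suffice: color 1 → {A, E, G}; color 2 → {B, H, J}; color 3 → {C, D, I}; color 4 → {F}. Every edge joins two different colors.

4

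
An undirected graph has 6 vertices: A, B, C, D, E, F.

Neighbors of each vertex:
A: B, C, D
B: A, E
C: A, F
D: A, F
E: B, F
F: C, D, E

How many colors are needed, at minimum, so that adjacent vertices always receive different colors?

3

The cycle B-A-D-F-E-B has odd length 5, so it cannot be 2-colored; at least 3 colors are needed.
A valid assignment using 3 colors: A=1, B=2, C=2, D=2, E=3, F=1. Every edge joins two different colors.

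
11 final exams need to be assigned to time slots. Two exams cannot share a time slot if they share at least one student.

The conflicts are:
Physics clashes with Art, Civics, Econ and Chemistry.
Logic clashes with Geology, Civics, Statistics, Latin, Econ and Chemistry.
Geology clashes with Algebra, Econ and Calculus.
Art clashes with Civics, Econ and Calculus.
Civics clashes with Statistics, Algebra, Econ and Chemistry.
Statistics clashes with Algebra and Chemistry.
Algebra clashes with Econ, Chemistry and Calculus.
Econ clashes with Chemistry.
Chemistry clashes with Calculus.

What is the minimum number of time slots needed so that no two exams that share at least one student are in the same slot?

4

Civics, Statistics, Algebra, Chemistry pairwise conflict, so at least 4 time slots are needed.
4 time slots suffice: Physics=4, Logic=4, Geology=1, Art=1, Civics=3, Statistics=2, Latin=1, Algebra=4, Econ=2, Chemistry=1, Calculus=2. Each listed conflict is separated.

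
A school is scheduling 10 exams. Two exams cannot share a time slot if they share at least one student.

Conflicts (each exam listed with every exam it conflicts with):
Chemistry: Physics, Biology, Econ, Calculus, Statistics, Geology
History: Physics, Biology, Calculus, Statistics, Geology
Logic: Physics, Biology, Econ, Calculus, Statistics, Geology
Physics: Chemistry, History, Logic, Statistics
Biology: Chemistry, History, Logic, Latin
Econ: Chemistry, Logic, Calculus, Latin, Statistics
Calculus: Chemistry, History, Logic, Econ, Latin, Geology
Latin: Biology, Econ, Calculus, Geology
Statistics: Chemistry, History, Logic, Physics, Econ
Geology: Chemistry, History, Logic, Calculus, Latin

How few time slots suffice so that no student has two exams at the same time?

Econ, Calculus, Latin are mutually in conflict, so at least 3 time slots are needed.
Using 3 time slots: Chemistry=2, History=2, Logic=2, Physics=3, Biology=1, Econ=3, Calculus=1, Latin=2, Statistics=1, Geology=3. Each listed conflict is separated.

3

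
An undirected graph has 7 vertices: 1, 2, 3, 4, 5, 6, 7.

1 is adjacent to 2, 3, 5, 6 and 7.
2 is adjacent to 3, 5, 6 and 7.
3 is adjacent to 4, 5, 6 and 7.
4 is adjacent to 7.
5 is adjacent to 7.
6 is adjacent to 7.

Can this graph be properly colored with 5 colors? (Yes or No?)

Yes

The chromatic number is 5. 1, 2, 3, 6, 7 form a clique, so at least 5 colors are needed.
5 colors suffice: color a → {7}; color b → {3}; color c → {2, 4}; color d → {1}; color e → {5, 6}.
That is already a proper 5-coloring.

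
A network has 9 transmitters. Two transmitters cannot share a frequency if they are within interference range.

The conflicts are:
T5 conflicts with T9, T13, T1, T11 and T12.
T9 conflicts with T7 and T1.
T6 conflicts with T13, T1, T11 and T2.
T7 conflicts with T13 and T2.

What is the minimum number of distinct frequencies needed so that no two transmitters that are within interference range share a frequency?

3

T5, T9, T1 are mutually in conflict, so at least 3 frequencies are needed.
3 frequencies suffice: frequency 1 → {T5, T6, T7}; frequency 2 → {T13, T1, T11, T2, T12}; frequency 3 → {T9}. No two conflicting transmitters share a frequency.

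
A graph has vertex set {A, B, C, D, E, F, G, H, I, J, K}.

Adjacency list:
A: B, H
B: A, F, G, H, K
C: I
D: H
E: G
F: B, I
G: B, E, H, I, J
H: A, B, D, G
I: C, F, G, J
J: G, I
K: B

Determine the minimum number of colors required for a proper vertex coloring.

A, B, H form a triangle, so at least 3 colors are needed.
3 colors suffice: color 1 → {A, C, D, F, G, K}; color 2 → {B, E, I}; color 3 → {H, J}. Each edge has distinct colors on its endpoints.

3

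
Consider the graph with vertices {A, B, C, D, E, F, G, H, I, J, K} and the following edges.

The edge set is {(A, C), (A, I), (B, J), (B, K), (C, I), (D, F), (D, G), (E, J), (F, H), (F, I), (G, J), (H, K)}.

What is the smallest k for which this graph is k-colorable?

A, C, I are pairwise adjacent, so at least 3 colors are needed.
3 colors suffice: color red → {A, F, J, K}; color blue → {B, D, E, H, I}; color green → {C, G}. No two adjacent vertices share a color.

3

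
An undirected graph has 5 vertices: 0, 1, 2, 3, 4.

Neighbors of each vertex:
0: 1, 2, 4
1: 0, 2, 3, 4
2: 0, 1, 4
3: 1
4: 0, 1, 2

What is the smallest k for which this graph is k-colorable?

4

0, 1, 2, 4 are mutually adjacent (a clique of size 4), so at least 4 colors are needed.
4 colors suffice: color a → {1}; color b → {2, 3}; color c → {0}; color d → {4}. Each edge has distinct colors on its endpoints.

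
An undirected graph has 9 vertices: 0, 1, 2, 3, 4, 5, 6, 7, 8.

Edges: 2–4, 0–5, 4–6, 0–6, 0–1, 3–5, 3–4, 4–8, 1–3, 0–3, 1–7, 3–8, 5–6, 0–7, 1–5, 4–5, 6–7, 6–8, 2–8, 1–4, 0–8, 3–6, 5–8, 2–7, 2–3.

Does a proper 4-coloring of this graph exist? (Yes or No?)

No

3, 4, 5, 6, 8 are pairwise adjacent (a clique of size 5), so at least 5 colors are needed.
So 4 colors are not enough.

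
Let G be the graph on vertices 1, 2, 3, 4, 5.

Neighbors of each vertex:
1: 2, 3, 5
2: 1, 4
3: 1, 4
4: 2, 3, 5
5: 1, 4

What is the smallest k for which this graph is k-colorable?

1 and 3 are adjacent, so at least 2 colors are needed.
2 colors suffice: color red → {1, 4}; color blue → {2, 3, 5}. No two adjacent vertices share a color.

2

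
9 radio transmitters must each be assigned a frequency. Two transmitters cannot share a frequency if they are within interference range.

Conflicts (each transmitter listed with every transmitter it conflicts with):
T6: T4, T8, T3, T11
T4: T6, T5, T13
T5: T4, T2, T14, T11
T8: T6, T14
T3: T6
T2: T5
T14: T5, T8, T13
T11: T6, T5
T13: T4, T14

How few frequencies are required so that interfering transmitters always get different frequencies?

3

The cycle T8-T14-T5-T4-T6-T8 has odd length 5, so it cannot be 2-colored; at least 3 frequencies are needed.
A valid assignment using 3 frequencies: T6=1, T4=2, T5=1, T8=3, T3=2, T2=2, T14=2, T11=2, T13=1. Each listed conflict is separated.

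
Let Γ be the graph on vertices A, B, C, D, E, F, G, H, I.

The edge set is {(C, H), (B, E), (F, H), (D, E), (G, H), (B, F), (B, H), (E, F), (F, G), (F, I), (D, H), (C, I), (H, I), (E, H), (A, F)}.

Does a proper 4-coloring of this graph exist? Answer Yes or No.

The chromatic number is 4. B, E, F, H are pairwise adjacent (a clique of size 4), so at least 4 colors are needed.
One proper 4-coloring: A=red, B=yellow, C=blue, D=blue, E=green, F=blue, G=green, H=red, I=green.
That is already a proper 4-coloring.

Yes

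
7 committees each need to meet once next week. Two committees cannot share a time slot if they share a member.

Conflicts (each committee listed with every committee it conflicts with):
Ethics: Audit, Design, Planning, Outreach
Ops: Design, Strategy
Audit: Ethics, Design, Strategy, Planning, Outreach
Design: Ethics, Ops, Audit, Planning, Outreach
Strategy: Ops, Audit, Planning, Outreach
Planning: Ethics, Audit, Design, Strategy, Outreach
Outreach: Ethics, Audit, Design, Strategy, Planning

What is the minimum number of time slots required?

Ethics, Audit, Design, Planning, Outreach are mutually in conflict, so at least 5 time slots are needed.
5 time slots suffice: time slot 1 → {Ops, Planning}; time slot 2 → {Outreach}; time slot 3 → {Audit}; time slot 4 → {Design, Strategy}; time slot 5 → {Ethics}. Every pair that conflicts lands in different time slots.

5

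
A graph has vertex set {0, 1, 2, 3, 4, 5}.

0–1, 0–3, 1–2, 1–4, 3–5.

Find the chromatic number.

2

1 and 4 are adjacent, so at least 2 colors are needed.
2 colors suffice: 0=blue, 1=red, 2=blue, 3=red, 4=blue, 5=blue. No two adjacent vertices share a color.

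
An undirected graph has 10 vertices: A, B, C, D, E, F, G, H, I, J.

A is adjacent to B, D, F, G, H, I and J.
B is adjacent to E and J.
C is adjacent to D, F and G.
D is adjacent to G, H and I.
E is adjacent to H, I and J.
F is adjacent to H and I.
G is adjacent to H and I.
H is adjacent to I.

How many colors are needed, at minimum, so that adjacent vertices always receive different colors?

5

A, D, G, H, I are pairwise adjacent (a clique of size 5), so at least 5 colors are needed.
5 colors suffice: color 1 → {A, C, E}; color 2 → {B, I}; color 3 → {H, J}; color 4 → {D, F}; color 5 → {G}. Each edge has distinct colors on its endpoints.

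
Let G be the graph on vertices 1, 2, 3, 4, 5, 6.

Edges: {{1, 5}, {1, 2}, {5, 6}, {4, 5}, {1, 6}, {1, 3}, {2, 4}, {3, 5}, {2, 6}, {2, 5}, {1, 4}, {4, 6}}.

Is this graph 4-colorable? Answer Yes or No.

1, 2, 4, 5, 6 are mutually adjacent (a clique of size 5), so at least 5 colors are needed.
So 4 colors are not enough.

No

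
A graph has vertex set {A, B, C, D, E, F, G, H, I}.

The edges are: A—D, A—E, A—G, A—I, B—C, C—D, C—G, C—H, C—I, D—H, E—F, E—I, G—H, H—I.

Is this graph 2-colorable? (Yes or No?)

C, D, H are pairwise adjacent, so at least 3 colors are needed.
So 2 colors are not enough.

No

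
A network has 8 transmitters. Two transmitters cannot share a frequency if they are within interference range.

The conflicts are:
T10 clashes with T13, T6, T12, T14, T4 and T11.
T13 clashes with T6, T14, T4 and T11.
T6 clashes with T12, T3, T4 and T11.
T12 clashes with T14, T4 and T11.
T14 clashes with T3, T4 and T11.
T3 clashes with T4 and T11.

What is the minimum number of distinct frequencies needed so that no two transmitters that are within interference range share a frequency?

T10, T12, T14, T11 are mutually in conflict, so at least 4 frequencies are needed.
A valid assignment using 4 frequencies: T10=3, T13=4, T6=1, T12=4, T14=1, T3=3, T4=2, T11=2. No two conflicting transmitters share a frequency.

4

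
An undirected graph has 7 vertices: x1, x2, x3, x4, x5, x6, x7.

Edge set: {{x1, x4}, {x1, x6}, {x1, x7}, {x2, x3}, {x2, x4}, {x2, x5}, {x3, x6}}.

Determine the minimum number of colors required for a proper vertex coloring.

The cycle x1-x4-x2-x3-x6-x1 has odd length 5, so it cannot be 2-colored; at least 3 colors are needed.
3 colors suffice: color red → {x1, x2}; color blue → {x4, x5, x6, x7}; color green → {x3}. Each edge has distinct colors on its endpoints.

3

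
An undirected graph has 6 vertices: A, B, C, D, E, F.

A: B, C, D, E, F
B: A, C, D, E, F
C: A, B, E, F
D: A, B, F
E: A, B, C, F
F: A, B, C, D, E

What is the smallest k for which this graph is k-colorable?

A, B, C, E, F are mutually adjacent (a clique of size 5), so at least 5 colors are needed.
5 colors suffice: color 1 → {F}; color 2 → {B}; color 3 → {A}; color 4 → {C, D}; color 5 → {E}. Every edge joins two different colors.

5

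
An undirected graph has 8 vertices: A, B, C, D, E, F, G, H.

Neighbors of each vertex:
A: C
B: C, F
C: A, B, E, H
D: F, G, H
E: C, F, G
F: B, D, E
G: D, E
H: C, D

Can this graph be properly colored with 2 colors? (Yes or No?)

The cycle C-H-D-G-E-C has odd length 5, so it cannot be 2-colored; at least 3 colors are needed.
So 2 colors are not enough.

No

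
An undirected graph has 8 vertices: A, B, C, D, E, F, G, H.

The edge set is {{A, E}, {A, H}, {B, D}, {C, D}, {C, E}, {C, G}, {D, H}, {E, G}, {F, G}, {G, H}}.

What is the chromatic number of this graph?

C, E, G are mutually adjacent, so at least 3 colors are needed.
3 colors suffice: color 1 → {A, D, G}; color 2 → {B, C, F, H}; color 3 → {E}. Each edge has distinct colors on its endpoints.

3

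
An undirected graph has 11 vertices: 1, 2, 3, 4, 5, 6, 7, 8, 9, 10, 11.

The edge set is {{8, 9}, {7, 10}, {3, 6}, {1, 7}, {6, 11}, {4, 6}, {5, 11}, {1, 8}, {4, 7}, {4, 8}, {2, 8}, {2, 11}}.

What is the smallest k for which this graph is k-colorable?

The cycle 6-4-8-2-11-6 has odd length 5, so it cannot be 2-colored; at least 3 colors are needed.
3 colors suffice: color a → {5, 6, 7, 8}; color b → {1, 3, 4, 9, 10, 11}; color c → {2}. Each edge has distinct colors on its endpoints.

3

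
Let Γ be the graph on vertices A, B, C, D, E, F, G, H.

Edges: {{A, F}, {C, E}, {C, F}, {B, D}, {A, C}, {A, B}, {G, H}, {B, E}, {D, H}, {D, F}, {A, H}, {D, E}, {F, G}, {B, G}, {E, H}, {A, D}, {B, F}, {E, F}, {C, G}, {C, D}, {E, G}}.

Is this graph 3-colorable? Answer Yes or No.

No

A, B, D, F form a clique, so at least 4 colors are needed.
So 3 colors are not enough.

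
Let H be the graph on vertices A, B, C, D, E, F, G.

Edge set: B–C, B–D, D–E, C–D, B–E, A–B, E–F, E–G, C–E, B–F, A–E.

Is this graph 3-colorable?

No

B, C, D, E form a clique, so at least 4 colors are needed.
So 3 colors are not enough.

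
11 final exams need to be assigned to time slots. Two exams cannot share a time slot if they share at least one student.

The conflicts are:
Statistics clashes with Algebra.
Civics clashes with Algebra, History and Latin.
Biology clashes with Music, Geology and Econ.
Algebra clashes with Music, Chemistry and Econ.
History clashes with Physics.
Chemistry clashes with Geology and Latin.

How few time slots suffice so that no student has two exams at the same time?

The cycle Biology-Econ-Algebra-Chemistry-Geology-Biology has odd length 5, so it cannot be 2-colored; at least 3 time slots are needed.
Using 3 time slots: Statistics=2, Civics=2, Biology=1, Algebra=1, History=1, Music=2, Chemistry=2, Geology=3, Econ=2, Physics=2, Latin=1. No two conflicting exams share a time slot.

3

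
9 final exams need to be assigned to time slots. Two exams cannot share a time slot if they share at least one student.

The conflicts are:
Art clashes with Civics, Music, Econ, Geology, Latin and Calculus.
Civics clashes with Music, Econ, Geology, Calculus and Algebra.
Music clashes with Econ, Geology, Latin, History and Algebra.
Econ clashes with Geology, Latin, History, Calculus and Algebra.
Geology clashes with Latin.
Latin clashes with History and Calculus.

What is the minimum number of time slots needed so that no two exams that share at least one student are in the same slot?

5

Art, Civics, Music, Econ, Geology all conflict with each other, so at least 5 time slots are needed.
5 time slots suffice: time slot 1 → {Econ}; time slot 2 → {Music, Calculus}; time slot 3 → {Art, History, Algebra}; time slot 4 → {Civics, Latin}; time slot 5 → {Geology}. Each listed conflict is separated.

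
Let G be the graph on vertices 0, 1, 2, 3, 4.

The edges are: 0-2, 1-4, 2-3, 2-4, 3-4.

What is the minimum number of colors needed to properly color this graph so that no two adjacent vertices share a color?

3

2, 3, 4 are mutually adjacent, so at least 3 colors are needed.
A valid assignment using 3 colors: 0=b, 1=a, 2=a, 3=c, 4=b. Every edge joins two different colors.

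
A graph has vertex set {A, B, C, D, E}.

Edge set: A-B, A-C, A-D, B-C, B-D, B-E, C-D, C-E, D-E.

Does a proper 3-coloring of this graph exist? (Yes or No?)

B, C, D, E are mutually adjacent (a clique of size 4), so at least 4 colors are needed.
So 3 colors are not enough.

No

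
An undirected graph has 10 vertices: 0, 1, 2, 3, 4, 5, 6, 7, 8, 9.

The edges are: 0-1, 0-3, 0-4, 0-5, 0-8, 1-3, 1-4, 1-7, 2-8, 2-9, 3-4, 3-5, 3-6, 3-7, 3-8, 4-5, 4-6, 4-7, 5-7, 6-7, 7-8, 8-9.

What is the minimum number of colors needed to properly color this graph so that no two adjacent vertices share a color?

4

1, 3, 4, 7 are mutually adjacent (a clique of size 4), so at least 4 colors are needed.
4 colors suffice: color red → {3, 9}; color blue → {0, 2, 7}; color green → {4, 8}; color yellow → {1, 5, 6}. Every edge joins two different colors.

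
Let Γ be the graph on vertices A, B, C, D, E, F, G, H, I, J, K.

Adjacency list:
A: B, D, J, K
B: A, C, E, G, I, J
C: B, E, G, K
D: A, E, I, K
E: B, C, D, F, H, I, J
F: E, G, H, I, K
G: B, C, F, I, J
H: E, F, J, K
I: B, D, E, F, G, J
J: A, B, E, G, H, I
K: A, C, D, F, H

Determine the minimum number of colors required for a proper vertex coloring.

B, G, I, J are pairwise adjacent (a clique of size 4), so at least 4 colors are needed.
4 colors suffice: color 1 → {E, G, K}; color 2 → {C, D, F, J}; color 3 → {B, H}; color 4 → {A, I}. Every edge joins two different colors.

4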